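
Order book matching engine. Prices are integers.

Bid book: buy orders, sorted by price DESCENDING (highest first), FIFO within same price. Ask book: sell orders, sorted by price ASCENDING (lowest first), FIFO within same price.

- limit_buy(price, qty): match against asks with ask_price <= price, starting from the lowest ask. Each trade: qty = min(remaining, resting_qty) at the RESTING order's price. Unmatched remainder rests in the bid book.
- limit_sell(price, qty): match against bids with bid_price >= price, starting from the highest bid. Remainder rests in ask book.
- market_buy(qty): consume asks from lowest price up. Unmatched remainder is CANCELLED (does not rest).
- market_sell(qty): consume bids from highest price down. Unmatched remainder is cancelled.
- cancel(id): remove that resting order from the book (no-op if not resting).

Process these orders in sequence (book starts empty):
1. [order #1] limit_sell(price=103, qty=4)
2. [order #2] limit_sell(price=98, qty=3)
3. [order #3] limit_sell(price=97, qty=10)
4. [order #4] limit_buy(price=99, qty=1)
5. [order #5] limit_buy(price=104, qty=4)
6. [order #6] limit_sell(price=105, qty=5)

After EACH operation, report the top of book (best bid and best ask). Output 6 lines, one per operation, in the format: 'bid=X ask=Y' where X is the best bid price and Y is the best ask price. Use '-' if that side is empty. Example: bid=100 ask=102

Answer: bid=- ask=103
bid=- ask=98
bid=- ask=97
bid=- ask=97
bid=- ask=97
bid=- ask=97

Derivation:
After op 1 [order #1] limit_sell(price=103, qty=4): fills=none; bids=[-] asks=[#1:4@103]
After op 2 [order #2] limit_sell(price=98, qty=3): fills=none; bids=[-] asks=[#2:3@98 #1:4@103]
After op 3 [order #3] limit_sell(price=97, qty=10): fills=none; bids=[-] asks=[#3:10@97 #2:3@98 #1:4@103]
After op 4 [order #4] limit_buy(price=99, qty=1): fills=#4x#3:1@97; bids=[-] asks=[#3:9@97 #2:3@98 #1:4@103]
After op 5 [order #5] limit_buy(price=104, qty=4): fills=#5x#3:4@97; bids=[-] asks=[#3:5@97 #2:3@98 #1:4@103]
After op 6 [order #6] limit_sell(price=105, qty=5): fills=none; bids=[-] asks=[#3:5@97 #2:3@98 #1:4@103 #6:5@105]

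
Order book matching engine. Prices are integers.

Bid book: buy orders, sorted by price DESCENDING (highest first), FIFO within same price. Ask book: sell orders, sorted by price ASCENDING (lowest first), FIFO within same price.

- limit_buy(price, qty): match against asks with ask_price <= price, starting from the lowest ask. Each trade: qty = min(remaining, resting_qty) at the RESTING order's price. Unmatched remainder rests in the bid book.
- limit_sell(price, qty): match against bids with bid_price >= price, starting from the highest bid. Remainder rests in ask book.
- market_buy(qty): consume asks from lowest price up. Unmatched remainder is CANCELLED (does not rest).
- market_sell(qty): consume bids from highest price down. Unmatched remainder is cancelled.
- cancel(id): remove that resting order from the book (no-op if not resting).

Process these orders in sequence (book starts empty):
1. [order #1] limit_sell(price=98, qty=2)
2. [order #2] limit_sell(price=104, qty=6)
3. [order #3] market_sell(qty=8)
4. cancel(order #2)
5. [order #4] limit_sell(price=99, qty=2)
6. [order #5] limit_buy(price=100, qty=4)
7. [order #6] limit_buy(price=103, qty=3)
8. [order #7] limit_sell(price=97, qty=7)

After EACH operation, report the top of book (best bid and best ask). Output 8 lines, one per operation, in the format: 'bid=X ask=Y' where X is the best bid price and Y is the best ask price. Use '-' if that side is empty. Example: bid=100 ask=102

After op 1 [order #1] limit_sell(price=98, qty=2): fills=none; bids=[-] asks=[#1:2@98]
After op 2 [order #2] limit_sell(price=104, qty=6): fills=none; bids=[-] asks=[#1:2@98 #2:6@104]
After op 3 [order #3] market_sell(qty=8): fills=none; bids=[-] asks=[#1:2@98 #2:6@104]
After op 4 cancel(order #2): fills=none; bids=[-] asks=[#1:2@98]
After op 5 [order #4] limit_sell(price=99, qty=2): fills=none; bids=[-] asks=[#1:2@98 #4:2@99]
After op 6 [order #5] limit_buy(price=100, qty=4): fills=#5x#1:2@98 #5x#4:2@99; bids=[-] asks=[-]
After op 7 [order #6] limit_buy(price=103, qty=3): fills=none; bids=[#6:3@103] asks=[-]
After op 8 [order #7] limit_sell(price=97, qty=7): fills=#6x#7:3@103; bids=[-] asks=[#7:4@97]

Answer: bid=- ask=98
bid=- ask=98
bid=- ask=98
bid=- ask=98
bid=- ask=98
bid=- ask=-
bid=103 ask=-
bid=- ask=97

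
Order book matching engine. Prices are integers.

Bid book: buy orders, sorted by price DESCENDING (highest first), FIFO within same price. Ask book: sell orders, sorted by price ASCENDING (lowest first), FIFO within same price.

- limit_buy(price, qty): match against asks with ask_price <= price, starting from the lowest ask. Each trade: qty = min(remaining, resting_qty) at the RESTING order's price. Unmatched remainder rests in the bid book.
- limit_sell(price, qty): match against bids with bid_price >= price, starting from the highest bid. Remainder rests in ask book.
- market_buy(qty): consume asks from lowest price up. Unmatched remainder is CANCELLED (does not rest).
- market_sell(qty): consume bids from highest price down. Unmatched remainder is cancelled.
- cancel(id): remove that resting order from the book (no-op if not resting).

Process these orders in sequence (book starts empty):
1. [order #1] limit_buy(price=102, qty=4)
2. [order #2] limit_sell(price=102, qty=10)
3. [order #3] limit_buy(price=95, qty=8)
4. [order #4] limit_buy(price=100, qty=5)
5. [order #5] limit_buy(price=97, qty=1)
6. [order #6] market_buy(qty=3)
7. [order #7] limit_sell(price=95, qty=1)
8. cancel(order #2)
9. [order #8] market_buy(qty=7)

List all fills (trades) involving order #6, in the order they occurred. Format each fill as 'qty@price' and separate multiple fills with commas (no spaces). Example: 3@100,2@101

Answer: 3@102

Derivation:
After op 1 [order #1] limit_buy(price=102, qty=4): fills=none; bids=[#1:4@102] asks=[-]
After op 2 [order #2] limit_sell(price=102, qty=10): fills=#1x#2:4@102; bids=[-] asks=[#2:6@102]
After op 3 [order #3] limit_buy(price=95, qty=8): fills=none; bids=[#3:8@95] asks=[#2:6@102]
After op 4 [order #4] limit_buy(price=100, qty=5): fills=none; bids=[#4:5@100 #3:8@95] asks=[#2:6@102]
After op 5 [order #5] limit_buy(price=97, qty=1): fills=none; bids=[#4:5@100 #5:1@97 #3:8@95] asks=[#2:6@102]
After op 6 [order #6] market_buy(qty=3): fills=#6x#2:3@102; bids=[#4:5@100 #5:1@97 #3:8@95] asks=[#2:3@102]
After op 7 [order #7] limit_sell(price=95, qty=1): fills=#4x#7:1@100; bids=[#4:4@100 #5:1@97 #3:8@95] asks=[#2:3@102]
After op 8 cancel(order #2): fills=none; bids=[#4:4@100 #5:1@97 #3:8@95] asks=[-]
After op 9 [order #8] market_buy(qty=7): fills=none; bids=[#4:4@100 #5:1@97 #3:8@95] asks=[-]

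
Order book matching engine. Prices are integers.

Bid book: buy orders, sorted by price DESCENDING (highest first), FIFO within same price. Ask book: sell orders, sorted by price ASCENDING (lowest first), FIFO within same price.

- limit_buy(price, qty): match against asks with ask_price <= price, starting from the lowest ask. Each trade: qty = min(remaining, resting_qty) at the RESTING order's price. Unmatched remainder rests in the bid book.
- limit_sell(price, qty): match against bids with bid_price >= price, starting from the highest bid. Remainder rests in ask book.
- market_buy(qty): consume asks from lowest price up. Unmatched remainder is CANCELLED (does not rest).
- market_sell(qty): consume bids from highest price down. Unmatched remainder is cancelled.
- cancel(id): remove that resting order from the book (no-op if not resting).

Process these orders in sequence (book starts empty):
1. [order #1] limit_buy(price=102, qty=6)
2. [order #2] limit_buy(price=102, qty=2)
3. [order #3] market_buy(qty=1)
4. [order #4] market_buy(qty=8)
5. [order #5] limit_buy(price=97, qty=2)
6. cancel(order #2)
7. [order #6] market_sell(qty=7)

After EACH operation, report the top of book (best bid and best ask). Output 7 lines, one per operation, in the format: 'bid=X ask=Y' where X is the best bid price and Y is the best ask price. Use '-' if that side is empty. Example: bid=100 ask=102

After op 1 [order #1] limit_buy(price=102, qty=6): fills=none; bids=[#1:6@102] asks=[-]
After op 2 [order #2] limit_buy(price=102, qty=2): fills=none; bids=[#1:6@102 #2:2@102] asks=[-]
After op 3 [order #3] market_buy(qty=1): fills=none; bids=[#1:6@102 #2:2@102] asks=[-]
After op 4 [order #4] market_buy(qty=8): fills=none; bids=[#1:6@102 #2:2@102] asks=[-]
After op 5 [order #5] limit_buy(price=97, qty=2): fills=none; bids=[#1:6@102 #2:2@102 #5:2@97] asks=[-]
After op 6 cancel(order #2): fills=none; bids=[#1:6@102 #5:2@97] asks=[-]
After op 7 [order #6] market_sell(qty=7): fills=#1x#6:6@102 #5x#6:1@97; bids=[#5:1@97] asks=[-]

Answer: bid=102 ask=-
bid=102 ask=-
bid=102 ask=-
bid=102 ask=-
bid=102 ask=-
bid=102 ask=-
bid=97 ask=-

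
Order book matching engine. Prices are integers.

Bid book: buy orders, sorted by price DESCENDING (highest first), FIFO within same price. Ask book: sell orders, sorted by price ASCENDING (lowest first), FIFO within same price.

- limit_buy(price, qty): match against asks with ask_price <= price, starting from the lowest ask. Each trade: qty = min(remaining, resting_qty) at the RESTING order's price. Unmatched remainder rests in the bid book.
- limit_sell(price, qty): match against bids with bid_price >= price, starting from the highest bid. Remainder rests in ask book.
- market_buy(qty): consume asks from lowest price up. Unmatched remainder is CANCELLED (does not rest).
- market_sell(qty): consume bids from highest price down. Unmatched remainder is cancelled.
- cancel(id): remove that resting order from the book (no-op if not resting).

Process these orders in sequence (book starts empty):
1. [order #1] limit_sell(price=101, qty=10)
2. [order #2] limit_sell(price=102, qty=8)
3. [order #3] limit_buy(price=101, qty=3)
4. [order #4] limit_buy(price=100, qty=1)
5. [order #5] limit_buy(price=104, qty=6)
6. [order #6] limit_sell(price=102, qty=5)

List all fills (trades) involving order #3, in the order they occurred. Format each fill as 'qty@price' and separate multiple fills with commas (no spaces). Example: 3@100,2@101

Answer: 3@101

Derivation:
After op 1 [order #1] limit_sell(price=101, qty=10): fills=none; bids=[-] asks=[#1:10@101]
After op 2 [order #2] limit_sell(price=102, qty=8): fills=none; bids=[-] asks=[#1:10@101 #2:8@102]
After op 3 [order #3] limit_buy(price=101, qty=3): fills=#3x#1:3@101; bids=[-] asks=[#1:7@101 #2:8@102]
After op 4 [order #4] limit_buy(price=100, qty=1): fills=none; bids=[#4:1@100] asks=[#1:7@101 #2:8@102]
After op 5 [order #5] limit_buy(price=104, qty=6): fills=#5x#1:6@101; bids=[#4:1@100] asks=[#1:1@101 #2:8@102]
After op 6 [order #6] limit_sell(price=102, qty=5): fills=none; bids=[#4:1@100] asks=[#1:1@101 #2:8@102 #6:5@102]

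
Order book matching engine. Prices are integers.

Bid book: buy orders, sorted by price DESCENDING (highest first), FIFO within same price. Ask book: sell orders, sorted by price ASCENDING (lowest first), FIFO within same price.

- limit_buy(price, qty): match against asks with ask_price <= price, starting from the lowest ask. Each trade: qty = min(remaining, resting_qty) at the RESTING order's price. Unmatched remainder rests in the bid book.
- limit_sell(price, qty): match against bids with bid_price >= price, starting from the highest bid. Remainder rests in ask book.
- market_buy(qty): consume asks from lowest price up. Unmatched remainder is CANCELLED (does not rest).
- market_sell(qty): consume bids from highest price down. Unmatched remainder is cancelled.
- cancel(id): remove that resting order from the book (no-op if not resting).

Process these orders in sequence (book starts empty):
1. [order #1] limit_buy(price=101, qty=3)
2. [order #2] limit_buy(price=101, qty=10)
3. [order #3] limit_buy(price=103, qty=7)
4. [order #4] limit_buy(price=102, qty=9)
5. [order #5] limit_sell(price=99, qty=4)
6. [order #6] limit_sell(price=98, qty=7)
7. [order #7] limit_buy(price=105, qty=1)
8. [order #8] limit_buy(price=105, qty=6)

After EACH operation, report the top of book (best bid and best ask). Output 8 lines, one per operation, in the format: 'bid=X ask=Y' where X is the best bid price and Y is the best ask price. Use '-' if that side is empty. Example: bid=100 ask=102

After op 1 [order #1] limit_buy(price=101, qty=3): fills=none; bids=[#1:3@101] asks=[-]
After op 2 [order #2] limit_buy(price=101, qty=10): fills=none; bids=[#1:3@101 #2:10@101] asks=[-]
After op 3 [order #3] limit_buy(price=103, qty=7): fills=none; bids=[#3:7@103 #1:3@101 #2:10@101] asks=[-]
After op 4 [order #4] limit_buy(price=102, qty=9): fills=none; bids=[#3:7@103 #4:9@102 #1:3@101 #2:10@101] asks=[-]
After op 5 [order #5] limit_sell(price=99, qty=4): fills=#3x#5:4@103; bids=[#3:3@103 #4:9@102 #1:3@101 #2:10@101] asks=[-]
After op 6 [order #6] limit_sell(price=98, qty=7): fills=#3x#6:3@103 #4x#6:4@102; bids=[#4:5@102 #1:3@101 #2:10@101] asks=[-]
After op 7 [order #7] limit_buy(price=105, qty=1): fills=none; bids=[#7:1@105 #4:5@102 #1:3@101 #2:10@101] asks=[-]
After op 8 [order #8] limit_buy(price=105, qty=6): fills=none; bids=[#7:1@105 #8:6@105 #4:5@102 #1:3@101 #2:10@101] asks=[-]

Answer: bid=101 ask=-
bid=101 ask=-
bid=103 ask=-
bid=103 ask=-
bid=103 ask=-
bid=102 ask=-
bid=105 ask=-
bid=105 ask=-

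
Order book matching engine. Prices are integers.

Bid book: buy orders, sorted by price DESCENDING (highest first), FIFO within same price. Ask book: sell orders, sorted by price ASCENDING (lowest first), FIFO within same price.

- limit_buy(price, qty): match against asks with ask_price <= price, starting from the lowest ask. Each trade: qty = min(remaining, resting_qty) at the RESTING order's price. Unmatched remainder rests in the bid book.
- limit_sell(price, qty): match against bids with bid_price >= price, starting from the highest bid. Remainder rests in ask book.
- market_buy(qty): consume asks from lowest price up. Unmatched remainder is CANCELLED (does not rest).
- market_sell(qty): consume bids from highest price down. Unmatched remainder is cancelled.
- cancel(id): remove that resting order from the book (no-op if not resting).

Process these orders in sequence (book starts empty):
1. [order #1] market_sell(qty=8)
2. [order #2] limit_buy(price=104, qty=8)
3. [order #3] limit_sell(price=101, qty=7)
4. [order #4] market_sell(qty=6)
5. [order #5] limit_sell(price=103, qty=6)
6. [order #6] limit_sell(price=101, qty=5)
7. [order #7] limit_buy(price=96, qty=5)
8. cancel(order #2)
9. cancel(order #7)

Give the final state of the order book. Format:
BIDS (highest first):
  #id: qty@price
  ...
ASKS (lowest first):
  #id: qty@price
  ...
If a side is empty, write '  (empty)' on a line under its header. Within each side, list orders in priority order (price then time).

Answer: BIDS (highest first):
  (empty)
ASKS (lowest first):
  #6: 5@101
  #5: 6@103

Derivation:
After op 1 [order #1] market_sell(qty=8): fills=none; bids=[-] asks=[-]
After op 2 [order #2] limit_buy(price=104, qty=8): fills=none; bids=[#2:8@104] asks=[-]
After op 3 [order #3] limit_sell(price=101, qty=7): fills=#2x#3:7@104; bids=[#2:1@104] asks=[-]
After op 4 [order #4] market_sell(qty=6): fills=#2x#4:1@104; bids=[-] asks=[-]
After op 5 [order #5] limit_sell(price=103, qty=6): fills=none; bids=[-] asks=[#5:6@103]
After op 6 [order #6] limit_sell(price=101, qty=5): fills=none; bids=[-] asks=[#6:5@101 #5:6@103]
After op 7 [order #7] limit_buy(price=96, qty=5): fills=none; bids=[#7:5@96] asks=[#6:5@101 #5:6@103]
After op 8 cancel(order #2): fills=none; bids=[#7:5@96] asks=[#6:5@101 #5:6@103]
After op 9 cancel(order #7): fills=none; bids=[-] asks=[#6:5@101 #5:6@103]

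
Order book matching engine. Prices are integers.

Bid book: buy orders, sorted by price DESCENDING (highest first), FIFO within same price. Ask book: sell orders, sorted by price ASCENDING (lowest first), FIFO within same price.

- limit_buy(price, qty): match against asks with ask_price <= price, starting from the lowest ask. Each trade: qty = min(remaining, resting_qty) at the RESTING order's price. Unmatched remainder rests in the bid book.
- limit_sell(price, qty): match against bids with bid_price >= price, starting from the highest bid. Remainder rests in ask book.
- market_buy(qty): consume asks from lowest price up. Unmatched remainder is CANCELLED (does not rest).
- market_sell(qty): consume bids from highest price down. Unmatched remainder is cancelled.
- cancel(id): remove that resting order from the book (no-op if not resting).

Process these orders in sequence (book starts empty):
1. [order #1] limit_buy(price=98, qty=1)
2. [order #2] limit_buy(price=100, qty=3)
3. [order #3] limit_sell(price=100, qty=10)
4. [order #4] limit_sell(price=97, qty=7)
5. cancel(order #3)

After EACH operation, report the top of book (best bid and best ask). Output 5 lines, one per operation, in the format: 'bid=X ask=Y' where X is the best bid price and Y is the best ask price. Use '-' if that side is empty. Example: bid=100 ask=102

After op 1 [order #1] limit_buy(price=98, qty=1): fills=none; bids=[#1:1@98] asks=[-]
After op 2 [order #2] limit_buy(price=100, qty=3): fills=none; bids=[#2:3@100 #1:1@98] asks=[-]
After op 3 [order #3] limit_sell(price=100, qty=10): fills=#2x#3:3@100; bids=[#1:1@98] asks=[#3:7@100]
After op 4 [order #4] limit_sell(price=97, qty=7): fills=#1x#4:1@98; bids=[-] asks=[#4:6@97 #3:7@100]
After op 5 cancel(order #3): fills=none; bids=[-] asks=[#4:6@97]

Answer: bid=98 ask=-
bid=100 ask=-
bid=98 ask=100
bid=- ask=97
bid=- ask=97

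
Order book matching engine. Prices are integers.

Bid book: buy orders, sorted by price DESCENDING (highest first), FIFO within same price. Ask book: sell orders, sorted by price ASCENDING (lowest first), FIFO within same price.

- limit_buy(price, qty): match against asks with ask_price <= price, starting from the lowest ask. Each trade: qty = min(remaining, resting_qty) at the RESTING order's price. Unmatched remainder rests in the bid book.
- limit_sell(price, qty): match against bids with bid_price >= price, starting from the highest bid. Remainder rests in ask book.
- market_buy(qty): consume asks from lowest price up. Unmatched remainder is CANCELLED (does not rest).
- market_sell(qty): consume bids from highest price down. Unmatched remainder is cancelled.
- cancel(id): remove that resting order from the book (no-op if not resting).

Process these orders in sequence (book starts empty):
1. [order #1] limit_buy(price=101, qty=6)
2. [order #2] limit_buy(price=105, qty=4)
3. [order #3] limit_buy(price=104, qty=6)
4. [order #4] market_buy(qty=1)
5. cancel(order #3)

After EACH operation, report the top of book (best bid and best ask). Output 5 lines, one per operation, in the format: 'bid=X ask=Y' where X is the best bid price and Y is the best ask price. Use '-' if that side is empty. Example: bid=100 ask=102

Answer: bid=101 ask=-
bid=105 ask=-
bid=105 ask=-
bid=105 ask=-
bid=105 ask=-

Derivation:
After op 1 [order #1] limit_buy(price=101, qty=6): fills=none; bids=[#1:6@101] asks=[-]
After op 2 [order #2] limit_buy(price=105, qty=4): fills=none; bids=[#2:4@105 #1:6@101] asks=[-]
After op 3 [order #3] limit_buy(price=104, qty=6): fills=none; bids=[#2:4@105 #3:6@104 #1:6@101] asks=[-]
After op 4 [order #4] market_buy(qty=1): fills=none; bids=[#2:4@105 #3:6@104 #1:6@101] asks=[-]
After op 5 cancel(order #3): fills=none; bids=[#2:4@105 #1:6@101] asks=[-]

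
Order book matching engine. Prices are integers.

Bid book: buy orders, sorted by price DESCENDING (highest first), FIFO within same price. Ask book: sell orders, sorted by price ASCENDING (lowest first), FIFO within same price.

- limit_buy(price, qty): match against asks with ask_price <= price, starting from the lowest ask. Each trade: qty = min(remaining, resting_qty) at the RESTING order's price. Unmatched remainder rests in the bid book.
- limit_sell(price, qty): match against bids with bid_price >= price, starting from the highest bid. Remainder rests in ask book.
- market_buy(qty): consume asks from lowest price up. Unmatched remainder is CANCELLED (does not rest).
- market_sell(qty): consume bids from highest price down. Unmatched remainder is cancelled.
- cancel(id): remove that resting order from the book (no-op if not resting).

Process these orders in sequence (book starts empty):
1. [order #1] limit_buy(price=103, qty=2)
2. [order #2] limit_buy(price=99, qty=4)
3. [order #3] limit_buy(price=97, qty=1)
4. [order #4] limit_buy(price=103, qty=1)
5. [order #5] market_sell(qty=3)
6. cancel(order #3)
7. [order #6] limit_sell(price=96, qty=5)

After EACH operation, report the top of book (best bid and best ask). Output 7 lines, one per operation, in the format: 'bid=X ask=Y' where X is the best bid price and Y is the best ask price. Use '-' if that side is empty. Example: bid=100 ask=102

After op 1 [order #1] limit_buy(price=103, qty=2): fills=none; bids=[#1:2@103] asks=[-]
After op 2 [order #2] limit_buy(price=99, qty=4): fills=none; bids=[#1:2@103 #2:4@99] asks=[-]
After op 3 [order #3] limit_buy(price=97, qty=1): fills=none; bids=[#1:2@103 #2:4@99 #3:1@97] asks=[-]
After op 4 [order #4] limit_buy(price=103, qty=1): fills=none; bids=[#1:2@103 #4:1@103 #2:4@99 #3:1@97] asks=[-]
After op 5 [order #5] market_sell(qty=3): fills=#1x#5:2@103 #4x#5:1@103; bids=[#2:4@99 #3:1@97] asks=[-]
After op 6 cancel(order #3): fills=none; bids=[#2:4@99] asks=[-]
After op 7 [order #6] limit_sell(price=96, qty=5): fills=#2x#6:4@99; bids=[-] asks=[#6:1@96]

Answer: bid=103 ask=-
bid=103 ask=-
bid=103 ask=-
bid=103 ask=-
bid=99 ask=-
bid=99 ask=-
bid=- ask=96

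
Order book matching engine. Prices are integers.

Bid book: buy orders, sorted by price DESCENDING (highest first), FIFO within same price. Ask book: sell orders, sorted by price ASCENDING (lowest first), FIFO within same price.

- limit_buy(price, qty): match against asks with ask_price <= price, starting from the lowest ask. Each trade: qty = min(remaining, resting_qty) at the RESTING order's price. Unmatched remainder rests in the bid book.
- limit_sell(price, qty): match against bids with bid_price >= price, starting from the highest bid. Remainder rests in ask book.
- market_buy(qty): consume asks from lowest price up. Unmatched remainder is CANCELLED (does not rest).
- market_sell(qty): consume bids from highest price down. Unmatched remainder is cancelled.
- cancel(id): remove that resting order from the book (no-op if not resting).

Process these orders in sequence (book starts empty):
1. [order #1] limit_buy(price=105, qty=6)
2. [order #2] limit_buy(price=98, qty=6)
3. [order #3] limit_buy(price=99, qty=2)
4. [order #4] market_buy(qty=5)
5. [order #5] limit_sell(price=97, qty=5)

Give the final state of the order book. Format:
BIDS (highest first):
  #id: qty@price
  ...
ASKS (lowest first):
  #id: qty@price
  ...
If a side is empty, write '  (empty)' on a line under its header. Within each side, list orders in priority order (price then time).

Answer: BIDS (highest first):
  #1: 1@105
  #3: 2@99
  #2: 6@98
ASKS (lowest first):
  (empty)

Derivation:
After op 1 [order #1] limit_buy(price=105, qty=6): fills=none; bids=[#1:6@105] asks=[-]
After op 2 [order #2] limit_buy(price=98, qty=6): fills=none; bids=[#1:6@105 #2:6@98] asks=[-]
After op 3 [order #3] limit_buy(price=99, qty=2): fills=none; bids=[#1:6@105 #3:2@99 #2:6@98] asks=[-]
After op 4 [order #4] market_buy(qty=5): fills=none; bids=[#1:6@105 #3:2@99 #2:6@98] asks=[-]
After op 5 [order #5] limit_sell(price=97, qty=5): fills=#1x#5:5@105; bids=[#1:1@105 #3:2@99 #2:6@98] asks=[-]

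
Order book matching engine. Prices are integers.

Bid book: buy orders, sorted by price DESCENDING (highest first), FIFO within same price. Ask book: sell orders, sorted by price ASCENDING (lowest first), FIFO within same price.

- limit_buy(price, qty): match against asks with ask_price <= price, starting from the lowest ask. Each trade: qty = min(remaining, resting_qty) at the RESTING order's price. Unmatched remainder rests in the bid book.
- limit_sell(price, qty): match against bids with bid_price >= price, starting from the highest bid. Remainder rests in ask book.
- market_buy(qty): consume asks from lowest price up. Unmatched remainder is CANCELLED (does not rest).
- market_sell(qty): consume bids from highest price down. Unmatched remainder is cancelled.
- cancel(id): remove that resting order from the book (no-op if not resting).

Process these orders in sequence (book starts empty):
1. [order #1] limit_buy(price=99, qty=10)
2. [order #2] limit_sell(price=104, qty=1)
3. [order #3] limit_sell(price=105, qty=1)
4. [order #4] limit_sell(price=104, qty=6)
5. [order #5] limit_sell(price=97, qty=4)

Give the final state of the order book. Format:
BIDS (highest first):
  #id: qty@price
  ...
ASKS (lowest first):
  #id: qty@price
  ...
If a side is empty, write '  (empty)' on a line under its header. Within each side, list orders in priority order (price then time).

Answer: BIDS (highest first):
  #1: 6@99
ASKS (lowest first):
  #2: 1@104
  #4: 6@104
  #3: 1@105

Derivation:
After op 1 [order #1] limit_buy(price=99, qty=10): fills=none; bids=[#1:10@99] asks=[-]
After op 2 [order #2] limit_sell(price=104, qty=1): fills=none; bids=[#1:10@99] asks=[#2:1@104]
After op 3 [order #3] limit_sell(price=105, qty=1): fills=none; bids=[#1:10@99] asks=[#2:1@104 #3:1@105]
After op 4 [order #4] limit_sell(price=104, qty=6): fills=none; bids=[#1:10@99] asks=[#2:1@104 #4:6@104 #3:1@105]
After op 5 [order #5] limit_sell(price=97, qty=4): fills=#1x#5:4@99; bids=[#1:6@99] asks=[#2:1@104 #4:6@104 #3:1@105]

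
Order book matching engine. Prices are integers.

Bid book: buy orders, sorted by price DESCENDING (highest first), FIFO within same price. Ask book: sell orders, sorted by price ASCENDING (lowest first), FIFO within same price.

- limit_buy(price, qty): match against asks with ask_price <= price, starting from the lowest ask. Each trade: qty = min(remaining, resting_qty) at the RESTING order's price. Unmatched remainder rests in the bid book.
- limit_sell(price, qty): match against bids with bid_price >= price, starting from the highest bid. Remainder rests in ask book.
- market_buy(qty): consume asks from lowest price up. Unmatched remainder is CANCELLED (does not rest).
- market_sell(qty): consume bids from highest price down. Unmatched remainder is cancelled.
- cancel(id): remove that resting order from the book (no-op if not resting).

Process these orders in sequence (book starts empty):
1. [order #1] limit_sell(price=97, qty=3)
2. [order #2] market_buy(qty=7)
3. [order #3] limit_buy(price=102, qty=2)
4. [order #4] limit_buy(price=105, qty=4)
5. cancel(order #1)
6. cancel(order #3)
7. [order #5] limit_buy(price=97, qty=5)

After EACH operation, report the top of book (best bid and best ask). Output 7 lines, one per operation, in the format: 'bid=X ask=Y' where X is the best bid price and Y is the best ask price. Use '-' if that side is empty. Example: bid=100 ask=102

After op 1 [order #1] limit_sell(price=97, qty=3): fills=none; bids=[-] asks=[#1:3@97]
After op 2 [order #2] market_buy(qty=7): fills=#2x#1:3@97; bids=[-] asks=[-]
After op 3 [order #3] limit_buy(price=102, qty=2): fills=none; bids=[#3:2@102] asks=[-]
After op 4 [order #4] limit_buy(price=105, qty=4): fills=none; bids=[#4:4@105 #3:2@102] asks=[-]
After op 5 cancel(order #1): fills=none; bids=[#4:4@105 #3:2@102] asks=[-]
After op 6 cancel(order #3): fills=none; bids=[#4:4@105] asks=[-]
After op 7 [order #5] limit_buy(price=97, qty=5): fills=none; bids=[#4:4@105 #5:5@97] asks=[-]

Answer: bid=- ask=97
bid=- ask=-
bid=102 ask=-
bid=105 ask=-
bid=105 ask=-
bid=105 ask=-
bid=105 ask=-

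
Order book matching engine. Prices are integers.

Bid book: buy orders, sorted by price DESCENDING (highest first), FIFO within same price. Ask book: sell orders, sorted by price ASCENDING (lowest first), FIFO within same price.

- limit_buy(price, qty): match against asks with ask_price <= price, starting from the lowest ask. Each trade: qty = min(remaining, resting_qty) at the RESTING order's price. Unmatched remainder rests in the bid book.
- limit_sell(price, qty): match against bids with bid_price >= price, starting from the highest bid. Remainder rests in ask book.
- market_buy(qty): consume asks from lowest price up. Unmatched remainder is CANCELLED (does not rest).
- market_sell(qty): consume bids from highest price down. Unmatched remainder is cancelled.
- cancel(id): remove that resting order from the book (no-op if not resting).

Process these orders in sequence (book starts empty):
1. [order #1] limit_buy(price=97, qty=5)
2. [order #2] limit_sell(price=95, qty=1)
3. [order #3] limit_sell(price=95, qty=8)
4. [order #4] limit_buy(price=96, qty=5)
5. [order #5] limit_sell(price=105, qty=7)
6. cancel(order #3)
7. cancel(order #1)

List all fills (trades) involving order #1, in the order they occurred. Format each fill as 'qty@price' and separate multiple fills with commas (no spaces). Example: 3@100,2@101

After op 1 [order #1] limit_buy(price=97, qty=5): fills=none; bids=[#1:5@97] asks=[-]
After op 2 [order #2] limit_sell(price=95, qty=1): fills=#1x#2:1@97; bids=[#1:4@97] asks=[-]
After op 3 [order #3] limit_sell(price=95, qty=8): fills=#1x#3:4@97; bids=[-] asks=[#3:4@95]
After op 4 [order #4] limit_buy(price=96, qty=5): fills=#4x#3:4@95; bids=[#4:1@96] asks=[-]
After op 5 [order #5] limit_sell(price=105, qty=7): fills=none; bids=[#4:1@96] asks=[#5:7@105]
After op 6 cancel(order #3): fills=none; bids=[#4:1@96] asks=[#5:7@105]
After op 7 cancel(order #1): fills=none; bids=[#4:1@96] asks=[#5:7@105]

Answer: 1@97,4@97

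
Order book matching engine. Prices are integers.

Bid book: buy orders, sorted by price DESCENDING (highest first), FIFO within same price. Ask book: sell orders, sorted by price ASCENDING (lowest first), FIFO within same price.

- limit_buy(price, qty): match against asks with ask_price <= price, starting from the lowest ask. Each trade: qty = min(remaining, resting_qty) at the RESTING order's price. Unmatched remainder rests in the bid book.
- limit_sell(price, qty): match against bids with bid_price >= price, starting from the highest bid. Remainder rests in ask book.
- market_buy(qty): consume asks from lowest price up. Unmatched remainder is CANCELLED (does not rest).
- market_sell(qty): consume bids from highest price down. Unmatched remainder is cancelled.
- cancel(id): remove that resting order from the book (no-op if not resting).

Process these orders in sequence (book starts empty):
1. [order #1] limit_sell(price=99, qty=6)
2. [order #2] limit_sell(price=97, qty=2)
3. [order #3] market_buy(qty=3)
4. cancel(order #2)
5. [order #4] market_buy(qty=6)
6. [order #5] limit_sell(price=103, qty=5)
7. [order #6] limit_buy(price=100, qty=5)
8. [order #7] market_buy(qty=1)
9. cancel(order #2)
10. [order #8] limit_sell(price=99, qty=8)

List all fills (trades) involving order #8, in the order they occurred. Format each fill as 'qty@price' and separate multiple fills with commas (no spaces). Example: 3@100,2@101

Answer: 5@100

Derivation:
After op 1 [order #1] limit_sell(price=99, qty=6): fills=none; bids=[-] asks=[#1:6@99]
After op 2 [order #2] limit_sell(price=97, qty=2): fills=none; bids=[-] asks=[#2:2@97 #1:6@99]
After op 3 [order #3] market_buy(qty=3): fills=#3x#2:2@97 #3x#1:1@99; bids=[-] asks=[#1:5@99]
After op 4 cancel(order #2): fills=none; bids=[-] asks=[#1:5@99]
After op 5 [order #4] market_buy(qty=6): fills=#4x#1:5@99; bids=[-] asks=[-]
After op 6 [order #5] limit_sell(price=103, qty=5): fills=none; bids=[-] asks=[#5:5@103]
After op 7 [order #6] limit_buy(price=100, qty=5): fills=none; bids=[#6:5@100] asks=[#5:5@103]
After op 8 [order #7] market_buy(qty=1): fills=#7x#5:1@103; bids=[#6:5@100] asks=[#5:4@103]
After op 9 cancel(order #2): fills=none; bids=[#6:5@100] asks=[#5:4@103]
After op 10 [order #8] limit_sell(price=99, qty=8): fills=#6x#8:5@100; bids=[-] asks=[#8:3@99 #5:4@103]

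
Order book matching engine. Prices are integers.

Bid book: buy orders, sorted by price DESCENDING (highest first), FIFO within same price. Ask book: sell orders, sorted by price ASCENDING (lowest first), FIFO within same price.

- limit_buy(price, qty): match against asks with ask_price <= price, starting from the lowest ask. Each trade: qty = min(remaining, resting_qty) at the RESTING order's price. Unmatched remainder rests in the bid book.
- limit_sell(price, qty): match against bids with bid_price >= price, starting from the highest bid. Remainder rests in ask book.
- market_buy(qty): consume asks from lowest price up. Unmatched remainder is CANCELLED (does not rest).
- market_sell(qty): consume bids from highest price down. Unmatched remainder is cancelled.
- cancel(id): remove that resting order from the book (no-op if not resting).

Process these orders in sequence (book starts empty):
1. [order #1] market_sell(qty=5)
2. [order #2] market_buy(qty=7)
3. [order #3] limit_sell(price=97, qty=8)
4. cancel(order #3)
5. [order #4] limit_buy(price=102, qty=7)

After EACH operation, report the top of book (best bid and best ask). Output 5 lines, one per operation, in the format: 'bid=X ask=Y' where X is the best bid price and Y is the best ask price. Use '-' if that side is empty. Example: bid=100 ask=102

After op 1 [order #1] market_sell(qty=5): fills=none; bids=[-] asks=[-]
After op 2 [order #2] market_buy(qty=7): fills=none; bids=[-] asks=[-]
After op 3 [order #3] limit_sell(price=97, qty=8): fills=none; bids=[-] asks=[#3:8@97]
After op 4 cancel(order #3): fills=none; bids=[-] asks=[-]
After op 5 [order #4] limit_buy(price=102, qty=7): fills=none; bids=[#4:7@102] asks=[-]

Answer: bid=- ask=-
bid=- ask=-
bid=- ask=97
bid=- ask=-
bid=102 ask=-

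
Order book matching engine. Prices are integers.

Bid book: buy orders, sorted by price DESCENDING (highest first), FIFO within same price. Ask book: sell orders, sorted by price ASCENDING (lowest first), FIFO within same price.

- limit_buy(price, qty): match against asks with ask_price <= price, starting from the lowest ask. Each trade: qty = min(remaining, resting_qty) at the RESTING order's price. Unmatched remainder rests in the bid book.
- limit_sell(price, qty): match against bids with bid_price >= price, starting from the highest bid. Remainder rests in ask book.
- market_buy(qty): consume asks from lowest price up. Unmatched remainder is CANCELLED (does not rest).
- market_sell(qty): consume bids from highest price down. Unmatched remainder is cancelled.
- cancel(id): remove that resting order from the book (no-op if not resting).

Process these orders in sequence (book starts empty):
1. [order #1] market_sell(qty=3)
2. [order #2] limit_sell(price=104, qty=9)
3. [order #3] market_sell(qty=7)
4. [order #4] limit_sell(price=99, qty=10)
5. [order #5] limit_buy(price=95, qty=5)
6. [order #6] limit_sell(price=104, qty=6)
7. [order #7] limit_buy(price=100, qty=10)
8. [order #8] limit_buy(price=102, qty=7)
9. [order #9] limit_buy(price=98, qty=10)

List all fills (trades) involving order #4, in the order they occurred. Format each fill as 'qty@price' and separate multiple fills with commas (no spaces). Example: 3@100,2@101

After op 1 [order #1] market_sell(qty=3): fills=none; bids=[-] asks=[-]
After op 2 [order #2] limit_sell(price=104, qty=9): fills=none; bids=[-] asks=[#2:9@104]
After op 3 [order #3] market_sell(qty=7): fills=none; bids=[-] asks=[#2:9@104]
After op 4 [order #4] limit_sell(price=99, qty=10): fills=none; bids=[-] asks=[#4:10@99 #2:9@104]
After op 5 [order #5] limit_buy(price=95, qty=5): fills=none; bids=[#5:5@95] asks=[#4:10@99 #2:9@104]
After op 6 [order #6] limit_sell(price=104, qty=6): fills=none; bids=[#5:5@95] asks=[#4:10@99 #2:9@104 #6:6@104]
After op 7 [order #7] limit_buy(price=100, qty=10): fills=#7x#4:10@99; bids=[#5:5@95] asks=[#2:9@104 #6:6@104]
After op 8 [order #8] limit_buy(price=102, qty=7): fills=none; bids=[#8:7@102 #5:5@95] asks=[#2:9@104 #6:6@104]
After op 9 [order #9] limit_buy(price=98, qty=10): fills=none; bids=[#8:7@102 #9:10@98 #5:5@95] asks=[#2:9@104 #6:6@104]

Answer: 10@99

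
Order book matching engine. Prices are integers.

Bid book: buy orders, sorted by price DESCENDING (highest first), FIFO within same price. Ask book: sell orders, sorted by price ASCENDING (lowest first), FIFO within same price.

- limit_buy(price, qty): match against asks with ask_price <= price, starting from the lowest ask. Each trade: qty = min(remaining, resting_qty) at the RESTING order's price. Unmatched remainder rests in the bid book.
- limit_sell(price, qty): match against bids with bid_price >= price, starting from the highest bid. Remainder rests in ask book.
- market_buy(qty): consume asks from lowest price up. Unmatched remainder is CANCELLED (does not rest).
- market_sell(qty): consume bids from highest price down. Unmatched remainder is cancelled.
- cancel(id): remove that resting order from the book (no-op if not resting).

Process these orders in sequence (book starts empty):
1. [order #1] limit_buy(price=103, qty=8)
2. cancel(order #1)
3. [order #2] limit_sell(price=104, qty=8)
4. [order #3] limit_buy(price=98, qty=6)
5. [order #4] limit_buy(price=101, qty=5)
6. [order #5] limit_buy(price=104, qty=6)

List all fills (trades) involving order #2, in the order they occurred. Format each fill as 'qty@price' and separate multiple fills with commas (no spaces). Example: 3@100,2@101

After op 1 [order #1] limit_buy(price=103, qty=8): fills=none; bids=[#1:8@103] asks=[-]
After op 2 cancel(order #1): fills=none; bids=[-] asks=[-]
After op 3 [order #2] limit_sell(price=104, qty=8): fills=none; bids=[-] asks=[#2:8@104]
After op 4 [order #3] limit_buy(price=98, qty=6): fills=none; bids=[#3:6@98] asks=[#2:8@104]
After op 5 [order #4] limit_buy(price=101, qty=5): fills=none; bids=[#4:5@101 #3:6@98] asks=[#2:8@104]
After op 6 [order #5] limit_buy(price=104, qty=6): fills=#5x#2:6@104; bids=[#4:5@101 #3:6@98] asks=[#2:2@104]

Answer: 6@104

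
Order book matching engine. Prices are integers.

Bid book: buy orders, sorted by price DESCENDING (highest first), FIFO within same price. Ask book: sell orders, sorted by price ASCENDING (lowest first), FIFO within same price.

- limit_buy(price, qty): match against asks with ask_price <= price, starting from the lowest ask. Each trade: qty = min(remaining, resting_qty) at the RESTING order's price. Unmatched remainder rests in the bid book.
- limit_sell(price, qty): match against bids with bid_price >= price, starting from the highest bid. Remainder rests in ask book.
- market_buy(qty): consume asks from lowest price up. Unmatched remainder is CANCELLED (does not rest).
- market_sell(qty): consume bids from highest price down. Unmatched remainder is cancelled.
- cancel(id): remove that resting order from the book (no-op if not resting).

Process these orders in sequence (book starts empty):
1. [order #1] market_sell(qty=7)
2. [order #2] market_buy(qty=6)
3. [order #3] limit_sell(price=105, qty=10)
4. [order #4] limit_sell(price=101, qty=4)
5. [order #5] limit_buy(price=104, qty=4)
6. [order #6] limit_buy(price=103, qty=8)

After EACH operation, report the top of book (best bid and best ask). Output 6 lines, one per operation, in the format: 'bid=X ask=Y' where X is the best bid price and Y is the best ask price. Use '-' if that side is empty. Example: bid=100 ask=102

After op 1 [order #1] market_sell(qty=7): fills=none; bids=[-] asks=[-]
After op 2 [order #2] market_buy(qty=6): fills=none; bids=[-] asks=[-]
After op 3 [order #3] limit_sell(price=105, qty=10): fills=none; bids=[-] asks=[#3:10@105]
After op 4 [order #4] limit_sell(price=101, qty=4): fills=none; bids=[-] asks=[#4:4@101 #3:10@105]
After op 5 [order #5] limit_buy(price=104, qty=4): fills=#5x#4:4@101; bids=[-] asks=[#3:10@105]
After op 6 [order #6] limit_buy(price=103, qty=8): fills=none; bids=[#6:8@103] asks=[#3:10@105]

Answer: bid=- ask=-
bid=- ask=-
bid=- ask=105
bid=- ask=101
bid=- ask=105
bid=103 ask=105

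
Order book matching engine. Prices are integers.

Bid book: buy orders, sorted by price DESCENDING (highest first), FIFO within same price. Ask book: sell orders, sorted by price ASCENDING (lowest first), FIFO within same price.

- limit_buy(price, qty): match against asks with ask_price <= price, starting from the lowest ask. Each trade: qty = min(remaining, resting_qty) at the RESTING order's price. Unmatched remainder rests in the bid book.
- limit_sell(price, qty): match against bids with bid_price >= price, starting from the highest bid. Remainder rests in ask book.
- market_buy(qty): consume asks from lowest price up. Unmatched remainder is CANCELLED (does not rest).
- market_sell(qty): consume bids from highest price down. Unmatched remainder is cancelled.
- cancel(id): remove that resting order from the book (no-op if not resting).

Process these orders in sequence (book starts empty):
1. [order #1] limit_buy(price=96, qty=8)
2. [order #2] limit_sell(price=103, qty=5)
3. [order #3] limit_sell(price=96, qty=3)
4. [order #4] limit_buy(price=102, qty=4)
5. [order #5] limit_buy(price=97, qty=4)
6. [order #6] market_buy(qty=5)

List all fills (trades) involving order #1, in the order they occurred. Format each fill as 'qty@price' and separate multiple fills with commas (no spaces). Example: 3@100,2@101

Answer: 3@96

Derivation:
After op 1 [order #1] limit_buy(price=96, qty=8): fills=none; bids=[#1:8@96] asks=[-]
After op 2 [order #2] limit_sell(price=103, qty=5): fills=none; bids=[#1:8@96] asks=[#2:5@103]
After op 3 [order #3] limit_sell(price=96, qty=3): fills=#1x#3:3@96; bids=[#1:5@96] asks=[#2:5@103]
After op 4 [order #4] limit_buy(price=102, qty=4): fills=none; bids=[#4:4@102 #1:5@96] asks=[#2:5@103]
After op 5 [order #5] limit_buy(price=97, qty=4): fills=none; bids=[#4:4@102 #5:4@97 #1:5@96] asks=[#2:5@103]
After op 6 [order #6] market_buy(qty=5): fills=#6x#2:5@103; bids=[#4:4@102 #5:4@97 #1:5@96] asks=[-]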